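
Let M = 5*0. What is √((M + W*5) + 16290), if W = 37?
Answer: 5*√659 ≈ 128.35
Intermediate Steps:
M = 0
√((M + W*5) + 16290) = √((0 + 37*5) + 16290) = √((0 + 185) + 16290) = √(185 + 16290) = √16475 = 5*√659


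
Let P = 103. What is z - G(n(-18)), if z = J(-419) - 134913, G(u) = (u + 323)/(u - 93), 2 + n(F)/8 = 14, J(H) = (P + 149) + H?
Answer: -405659/3 ≈ -1.3522e+5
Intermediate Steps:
J(H) = 252 + H (J(H) = (103 + 149) + H = 252 + H)
n(F) = 96 (n(F) = -16 + 8*14 = -16 + 112 = 96)
G(u) = (323 + u)/(-93 + u)
z = -135080 (z = (252 - 419) - 134913 = -167 - 134913 = -135080)
z - G(n(-18)) = -135080 - (323 + 96)/(-93 + 96) = -135080 - 419/3 = -405659/3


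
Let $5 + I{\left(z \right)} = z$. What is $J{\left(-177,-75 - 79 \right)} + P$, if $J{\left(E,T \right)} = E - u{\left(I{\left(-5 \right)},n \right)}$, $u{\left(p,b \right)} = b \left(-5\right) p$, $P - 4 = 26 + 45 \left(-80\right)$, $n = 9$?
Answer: $-4197$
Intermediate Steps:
$I{\left(z \right)} = -5 + z$
$P = -3570$ ($P = 4 + \left(26 + 45 \left(-80\right)\right) = 4 + \left(26 - 3600\right) = 4 - 3574 = -3570$)
$u{\left(p,b \right)} = - 5 b p$
$J{\left(E,T \right)} = -450 + E$ ($J{\left(E,T \right)} = E - \left(-5\right) 9 \left(-5 - 5\right) = E - \left(-5\right) 9 \left(-10\right) = E - 450 = -450 + E$)
$J{\left(-177,-75 - 79 \right)} + P = \left(-450 - 177\right) - 3570 = -627 - 3570 = -4197$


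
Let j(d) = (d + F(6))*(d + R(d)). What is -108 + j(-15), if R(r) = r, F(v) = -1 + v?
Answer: 192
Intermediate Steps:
j(d) = 2*d*(5 + d) (j(d) = (d + (-1 + 6))*(d + d) = (d + 5)*(2*d) = (5 + d)*(2*d) = 2*d*(5 + d))
-108 + j(-15) = -108 + 2*(-15)*(5 - 15) = -108 + 2*(-15)*(-10) = -108 + 300 = 192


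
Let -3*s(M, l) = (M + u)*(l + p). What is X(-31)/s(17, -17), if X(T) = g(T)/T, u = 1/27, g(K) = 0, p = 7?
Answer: 0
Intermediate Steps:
u = 1/27 ≈ 0.037037
s(M, l) = -(7 + l)*(1/27 + M)/3 (s(M, l) = -(M + 1/27)*(l + 7)/3 = -(1/27 + M)*(7 + l)/3 = -(7 + l)*(1/27 + M)/3)
X(T) = 0 (X(T) = 0/T = 0)
X(-31)/s(17, -17) = 0/(-7/81 - 7/3*17 - 1/81*(-17) - ⅓*17*(-17)) = 0/(-7/81 - 119/3 + 17/81 + 289/3) = 0/(4600/81) = 0*(81/4600) = 0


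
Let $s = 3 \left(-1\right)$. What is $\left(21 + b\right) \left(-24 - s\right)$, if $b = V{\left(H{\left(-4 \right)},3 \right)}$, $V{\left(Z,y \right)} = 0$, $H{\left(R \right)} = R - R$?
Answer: $-441$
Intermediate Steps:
$s = -3$
$H{\left(R \right)} = 0$
$b = 0$
$\left(21 + b\right) \left(-24 - s\right) = \left(21 + 0\right) \left(-24 - -3\right) = 21 \left(-24 + 3\right) = 21 \left(-21\right) = -441$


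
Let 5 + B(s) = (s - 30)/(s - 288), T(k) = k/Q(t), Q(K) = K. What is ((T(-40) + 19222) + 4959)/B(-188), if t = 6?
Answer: -17260474/3243 ≈ -5322.4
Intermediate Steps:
T(k) = k/6
B(s) = -5 + (-30 + s)/(-288 + s) (B(s) = -5 + (s - 30)/(s - 288) = -5 + (-30 + s)/(-288 + s))
((T(-40) + 19222) + 4959)/B(-188) = (((1/6)*(-40) + 19222) + 4959)/((2*(705 - 2*(-188))/(-288 - 188))) = ((-20/3 + 19222) + 4959)/((2*(705 + 376)/(-476))) = (57646/3 + 4959)/((2*(-1/476)*1081)) = 72523/(3*(-1081/238)) = (72523/3)*(-238/1081) = -17260474/3243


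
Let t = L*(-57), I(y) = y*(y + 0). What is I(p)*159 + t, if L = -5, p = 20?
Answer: 63885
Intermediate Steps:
I(y) = y**2 (I(y) = y*y = y**2)
t = 285 (t = -5*(-57) = 285)
I(p)*159 + t = 20**2*159 + 285 = 400*159 + 285 = 63600 + 285 = 63885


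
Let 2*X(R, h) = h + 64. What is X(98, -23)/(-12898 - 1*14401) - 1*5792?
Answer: -316231657/54598 ≈ -5792.0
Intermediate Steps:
X(R, h) = 32 + h/2 (X(R, h) = (h + 64)/2 = (64 + h)/2 = 32 + h/2)
X(98, -23)/(-12898 - 1*14401) - 1*5792 = (32 + (½)*(-23))/(-12898 - 1*14401) - 1*5792 = (32 - 23/2)/(-12898 - 14401) - 5792 = (41/2)/(-27299) - 5792 = (41/2)*(-1/27299) - 5792 = -41/54598 - 5792 = -316231657/54598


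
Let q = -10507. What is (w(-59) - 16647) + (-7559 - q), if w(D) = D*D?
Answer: -10218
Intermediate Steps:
w(D) = D**2
(w(-59) - 16647) + (-7559 - q) = ((-59)**2 - 16647) + (-7559 - 1*(-10507)) = (3481 - 16647) + (-7559 + 10507) = -13166 + 2948 = -10218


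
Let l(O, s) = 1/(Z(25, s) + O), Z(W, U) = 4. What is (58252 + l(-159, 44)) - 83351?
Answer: -3890346/155 ≈ -25099.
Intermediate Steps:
l(O, s) = 1/(4 + O)
(58252 + l(-159, 44)) - 83351 = (58252 + 1/(4 - 159)) - 83351 = (58252 + 1/(-155)) - 83351 = (58252 - 1/155) - 83351 = 9029059/155 - 83351 = -3890346/155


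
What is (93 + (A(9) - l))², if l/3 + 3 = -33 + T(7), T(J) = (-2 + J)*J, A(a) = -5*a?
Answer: 2601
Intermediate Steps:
T(J) = J*(-2 + J)
l = -3 (l = -9 + 3*(-33 + 7*(-2 + 7)) = -9 + 3*(-33 + 7*5) = -9 + 3*(-33 + 35) = -9 + 3*2 = -9 + 6 = -3)
(93 + (A(9) - l))² = (93 + (-5*9 - 1*(-3)))² = (93 + (-45 + 3))² = (93 - 42)² = 51² = 2601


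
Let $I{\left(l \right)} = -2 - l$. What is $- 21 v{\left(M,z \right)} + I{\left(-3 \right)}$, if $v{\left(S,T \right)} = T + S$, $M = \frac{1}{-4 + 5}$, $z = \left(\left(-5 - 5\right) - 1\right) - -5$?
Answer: $106$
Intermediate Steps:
$z = -6$ ($z = \left(-10 - 1\right) + 5 = -11 + 5 = -6$)
$M = 1$ ($M = 1^{-1} = 1$)
$v{\left(S,T \right)} = S + T$
$- 21 v{\left(M,z \right)} + I{\left(-3 \right)} = - 21 \left(1 - 6\right) - -1 = \left(-21\right) \left(-5\right) + \left(-2 + 3\right) = 105 + 1 = 106$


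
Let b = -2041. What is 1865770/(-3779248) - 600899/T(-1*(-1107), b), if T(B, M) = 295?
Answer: -1135748373051/557439080 ≈ -2037.4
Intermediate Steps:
1865770/(-3779248) - 600899/T(-1*(-1107), b) = 1865770/(-3779248) - 600899/295 = 1865770*(-1/3779248) - 600899*1/295 = -932885/1889624 - 600899/295 = -1135748373051/557439080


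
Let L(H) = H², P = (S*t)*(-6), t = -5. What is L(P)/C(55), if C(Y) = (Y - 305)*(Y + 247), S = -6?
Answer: -324/755 ≈ -0.42914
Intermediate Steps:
C(Y) = (-305 + Y)*(247 + Y)
P = -180 (P = -6*(-5)*(-6) = 30*(-6) = -180)
L(P)/C(55) = (-180)²/(-75335 + 55² - 58*55) = 32400/(-75335 + 3025 - 3190) = 32400/(-75500) = 32400*(-1/75500) = -324/755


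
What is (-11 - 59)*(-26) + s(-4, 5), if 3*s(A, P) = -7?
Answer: 5453/3 ≈ 1817.7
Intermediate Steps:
s(A, P) = -7/3 (s(A, P) = (⅓)*(-7) = -7/3)
(-11 - 59)*(-26) + s(-4, 5) = (-11 - 59)*(-26) - 7/3 = -70*(-26) - 7/3 = 1820 - 7/3 = 5453/3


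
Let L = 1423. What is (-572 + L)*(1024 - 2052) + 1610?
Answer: -873218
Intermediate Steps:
(-572 + L)*(1024 - 2052) + 1610 = (-572 + 1423)*(1024 - 2052) + 1610 = 851*(-1028) + 1610 = -874828 + 1610 = -873218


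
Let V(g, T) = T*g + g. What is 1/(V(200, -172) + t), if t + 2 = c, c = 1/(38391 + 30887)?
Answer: -69278/2369446155 ≈ -2.9238e-5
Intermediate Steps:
c = 1/69278 ≈ 1.4435e-5
V(g, T) = g + T*g
t = -138555/69278 (t = -2 + 1/69278 = -138555/69278 ≈ -2.0000)
1/(V(200, -172) + t) = 1/(200*(1 - 172) - 138555/69278) = 1/(200*(-171) - 138555/69278) = 1/(-34200 - 138555/69278) = 1/(-2369446155/69278) = -69278/2369446155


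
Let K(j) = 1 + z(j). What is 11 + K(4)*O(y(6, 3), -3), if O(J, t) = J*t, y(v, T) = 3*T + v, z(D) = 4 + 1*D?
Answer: -394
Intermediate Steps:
z(D) = 4 + D
K(j) = 5 + j (K(j) = 1 + (4 + j) = 5 + j)
y(v, T) = v + 3*T
11 + K(4)*O(y(6, 3), -3) = 11 + (5 + 4)*((6 + 3*3)*(-3)) = 11 + 9*((6 + 9)*(-3)) = 11 + 9*(15*(-3)) = 11 + 9*(-45) = 11 - 405 = -394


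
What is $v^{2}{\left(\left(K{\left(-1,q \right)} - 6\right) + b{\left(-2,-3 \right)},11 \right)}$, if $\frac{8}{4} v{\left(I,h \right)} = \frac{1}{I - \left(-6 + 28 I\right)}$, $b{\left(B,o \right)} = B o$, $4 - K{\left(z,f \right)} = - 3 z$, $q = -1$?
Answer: $\frac{1}{1764} \approx 0.00056689$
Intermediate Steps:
$K{\left(z,f \right)} = 4 + 3 z$ ($K{\left(z,f \right)} = 4 - - 3 z = 4 + 3 z$)
$v{\left(I,h \right)} = \frac{1}{2 \left(6 - 27 I\right)}$ ($v{\left(I,h \right)} = \frac{1}{2 \left(I - \left(-6 + 28 I\right)\right)} = \frac{1}{2 \left(6 - 27 I\right)}$)
$v^{2}{\left(\left(K{\left(-1,q \right)} - 6\right) + b{\left(-2,-3 \right)},11 \right)} = \left(- \frac{1}{-12 + 54 \left(\left(\left(4 + 3 \left(-1\right)\right) - 6\right) - -6\right)}\right)^{2} = \left(- \frac{1}{-12 + 54 \left(\left(\left(4 - 3\right) - 6\right) + 6\right)}\right)^{2} = \left(- \frac{1}{-12 + 54 \left(\left(1 - 6\right) + 6\right)}\right)^{2} = \left(- \frac{1}{-12 + 54 \left(-5 + 6\right)}\right)^{2} = \left(- \frac{1}{-12 + 54 \cdot 1}\right)^{2} = \left(- \frac{1}{-12 + 54}\right)^{2} = \left(- \frac{1}{42}\right)^{2} = \frac{1}{1764}$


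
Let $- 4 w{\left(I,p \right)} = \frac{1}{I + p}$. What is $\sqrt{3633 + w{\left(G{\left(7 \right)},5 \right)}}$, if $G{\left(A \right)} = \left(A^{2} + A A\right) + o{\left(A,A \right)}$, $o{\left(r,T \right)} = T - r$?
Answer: $\frac{\sqrt{154169885}}{206} \approx 60.274$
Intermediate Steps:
$G{\left(A \right)} = 2 A^{2}$ ($G{\left(A \right)} = \left(A^{2} + A A\right) + \left(A - A\right) = \left(A^{2} + A^{2}\right) + 0 = 2 A^{2} + 0 = 2 A^{2}$)
$w{\left(I,p \right)} = - \frac{1}{4 \left(I + p\right)}$
$\sqrt{3633 + w{\left(G{\left(7 \right)},5 \right)}} = \sqrt{3633 - \frac{1}{4 \cdot 2 \cdot 7^{2} + 4 \cdot 5}} = \sqrt{3633 - \frac{1}{4 \cdot 2 \cdot 49 + 20}} = \sqrt{3633 - \frac{1}{4 \cdot 98 + 20}} = \sqrt{3633 - \frac{1}{392 + 20}} = \sqrt{3633 - \frac{1}{412}} = \sqrt{\frac{1496795}{412}} = \frac{\sqrt{154169885}}{206}$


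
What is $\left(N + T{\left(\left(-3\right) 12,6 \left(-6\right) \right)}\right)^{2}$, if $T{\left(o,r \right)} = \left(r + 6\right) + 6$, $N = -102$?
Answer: $15876$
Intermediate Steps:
$T{\left(o,r \right)} = 12 + r$ ($T{\left(o,r \right)} = \left(6 + r\right) + 6 = 12 + r$)
$\left(N + T{\left(\left(-3\right) 12,6 \left(-6\right) \right)}\right)^{2} = \left(-102 + \left(12 + 6 \left(-6\right)\right)\right)^{2} = \left(-102 + \left(12 - 36\right)\right)^{2} = \left(-102 - 24\right)^{2} = \left(-126\right)^{2} = 15876$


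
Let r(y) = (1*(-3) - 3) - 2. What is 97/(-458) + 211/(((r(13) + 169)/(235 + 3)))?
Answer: 3283461/10534 ≈ 311.70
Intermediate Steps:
r(y) = -8 (r(y) = (-3 - 3) - 2 = -6 - 2 = -8)
97/(-458) + 211/(((r(13) + 169)/(235 + 3))) = 97/(-458) + 211/(((-8 + 169)/(235 + 3))) = 97*(-1/458) + 211/((161/238)) = -97/458 + 211/((161*(1/238))) = -97/458 + 211/(23/34) = -97/458 + 211*(34/23) = -97/458 + 7174/23 = 3283461/10534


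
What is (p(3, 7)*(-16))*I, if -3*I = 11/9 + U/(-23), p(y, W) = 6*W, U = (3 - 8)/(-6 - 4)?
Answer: 55664/207 ≈ 268.91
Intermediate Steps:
U = ½ (U = -5/(-10) = -5*(-⅒) = ½ ≈ 0.50000)
I = -497/1242 (I = -(11/9 + (½)/(-23))/3 = -(11*(⅑) + (½)*(-1/23))/3 = -(11/9 - 1/46)/3 = -⅓*497/414 = -497/1242 ≈ -0.40016)
(p(3, 7)*(-16))*I = ((6*7)*(-16))*(-497/1242) = (42*(-16))*(-497/1242) = -672*(-497/1242) = 55664/207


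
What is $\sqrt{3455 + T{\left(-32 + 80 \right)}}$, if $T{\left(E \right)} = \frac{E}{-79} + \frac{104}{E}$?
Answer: $\frac{\sqrt{776605866}}{474} \approx 58.792$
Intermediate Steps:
$T{\left(E \right)} = \frac{104}{E} - \frac{E}{79}$ ($T{\left(E \right)} = E \left(- \frac{1}{79}\right) + \frac{104}{E} = - \frac{E}{79} + \frac{104}{E} = \frac{104}{E} - \frac{E}{79}$)
$\sqrt{3455 + T{\left(-32 + 80 \right)}} = \sqrt{3455 + \left(\frac{104}{-32 + 80} - \frac{-32 + 80}{79}\right)} = \sqrt{3455 + \left(\frac{104}{48} - \frac{48}{79}\right)} = \sqrt{3455 + \left(104 \cdot \frac{1}{48} - \frac{48}{79}\right)} = \sqrt{3455 + \left(\frac{13}{6} - \frac{48}{79}\right)} = \sqrt{3455 + \frac{739}{474}} = \sqrt{\frac{1638409}{474}} = \frac{\sqrt{776605866}}{474}$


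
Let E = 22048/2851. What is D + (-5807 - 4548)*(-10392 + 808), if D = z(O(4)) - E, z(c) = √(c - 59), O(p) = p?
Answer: 282939832272/2851 + I*√55 ≈ 9.9242e+7 + 7.4162*I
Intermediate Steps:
z(c) = √(-59 + c)
E = 22048/2851 (E = 22048*(1/2851) = 22048/2851 ≈ 7.7334)
D = -22048/2851 + I*√55 (D = √(-59 + 4) - 1*22048/2851 = √(-55) - 22048/2851 = I*√55 - 22048/2851 = -22048/2851 + I*√55 ≈ -7.7334 + 7.4162*I)
D + (-5807 - 4548)*(-10392 + 808) = (-22048/2851 + I*√55) + (-5807 - 4548)*(-10392 + 808) = (-22048/2851 + I*√55) - 10355*(-9584) = (-22048/2851 + I*√55) + 99242320 = 282939832272/2851 + I*√55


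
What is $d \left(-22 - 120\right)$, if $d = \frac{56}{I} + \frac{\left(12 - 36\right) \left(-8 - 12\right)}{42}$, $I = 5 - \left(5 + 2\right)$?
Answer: $\frac{16472}{7} \approx 2353.1$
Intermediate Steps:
$I = -2$ ($I = 5 - 7 = -2$)
$d = - \frac{116}{7}$ ($d = \frac{56}{-2} + \frac{\left(12 - 36\right) \left(-8 - 12\right)}{42} = 56 \left(- \frac{1}{2}\right) + \left(-24\right) \left(-20\right) \frac{1}{42} = -28 + 480 \cdot \frac{1}{42} = -28 + \frac{80}{7} = - \frac{116}{7} \approx -16.571$)
$d \left(-22 - 120\right) = - \frac{116 \left(-22 - 120\right)}{7} = \left(- \frac{116}{7}\right) \left(-142\right) = \frac{16472}{7}$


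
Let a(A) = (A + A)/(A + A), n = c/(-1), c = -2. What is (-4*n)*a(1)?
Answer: -8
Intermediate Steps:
n = 2 (n = -2/(-1) = -2*(-1) = 2)
a(A) = 1 (a(A) = (2*A)/((2*A)) = (2*A)*(1/(2*A)) = 1)
(-4*n)*a(1) = -4*2*1 = -8*1 = -8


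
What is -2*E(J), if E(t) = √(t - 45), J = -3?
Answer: -8*I*√3 ≈ -13.856*I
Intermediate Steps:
E(t) = √(-45 + t)
-2*E(J) = -2*√(-45 - 3) = -8*I*√3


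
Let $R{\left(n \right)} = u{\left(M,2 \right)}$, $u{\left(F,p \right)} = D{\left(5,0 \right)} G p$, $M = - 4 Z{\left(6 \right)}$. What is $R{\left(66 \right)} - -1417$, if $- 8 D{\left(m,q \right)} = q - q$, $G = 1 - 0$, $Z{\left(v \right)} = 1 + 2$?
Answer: $1417$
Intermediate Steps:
$Z{\left(v \right)} = 3$
$G = 1$ ($G = 1 + 0 = 1$)
$M = -12$ ($M = \left(-4\right) 3 = -12$)
$D{\left(m,q \right)} = 0$ ($D{\left(m,q \right)} = - \frac{q - q}{8} = \left(- \frac{1}{8}\right) 0 = 0$)
$u{\left(F,p \right)} = 0$ ($u{\left(F,p \right)} = 0 \cdot 1 p = 0 p = 0$)
$R{\left(n \right)} = 0$
$R{\left(66 \right)} - -1417 = 0 - -1417 = 0 + 1417 = 1417$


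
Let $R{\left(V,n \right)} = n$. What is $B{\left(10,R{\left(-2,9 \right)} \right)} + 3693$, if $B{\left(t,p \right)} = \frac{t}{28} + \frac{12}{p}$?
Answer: $\frac{155177}{42} \approx 3694.7$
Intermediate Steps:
$B{\left(t,p \right)} = \frac{12}{p} + \frac{t}{28}$ ($B{\left(t,p \right)} = t \frac{1}{28} + \frac{12}{p} = \frac{t}{28} + \frac{12}{p} = \frac{12}{p} + \frac{t}{28}$)
$B{\left(10,R{\left(-2,9 \right)} \right)} + 3693 = \left(\frac{12}{9} + \frac{1}{28} \cdot 10\right) + 3693 = \left(12 \cdot \frac{1}{9} + \frac{5}{14}\right) + 3693 = \left(\frac{4}{3} + \frac{5}{14}\right) + 3693 = \frac{71}{42} + 3693 = \frac{155177}{42}$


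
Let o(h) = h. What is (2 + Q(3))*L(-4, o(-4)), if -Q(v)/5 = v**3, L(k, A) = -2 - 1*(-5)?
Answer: -399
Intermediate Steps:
L(k, A) = 3 (L(k, A) = -2 + 5 = 3)
Q(v) = -5*v**3
(2 + Q(3))*L(-4, o(-4)) = (2 - 5*3**3)*3 = (2 - 5*27)*3 = (2 - 135)*3 = -133*3 = -399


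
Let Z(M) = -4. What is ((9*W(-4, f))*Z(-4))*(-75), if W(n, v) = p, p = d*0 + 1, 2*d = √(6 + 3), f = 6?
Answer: 2700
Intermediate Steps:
d = 3/2 (d = √(6 + 3)/2 = √9/2 = (½)*3 = 3/2 ≈ 1.5000)
p = 1 (p = (3/2)*0 + 1 = 0 + 1 = 1)
W(n, v) = 1
((9*W(-4, f))*Z(-4))*(-75) = ((9*1)*(-4))*(-75) = (9*(-4))*(-75) = -36*(-75) = 2700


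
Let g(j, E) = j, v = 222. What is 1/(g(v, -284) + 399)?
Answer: 1/621 ≈ 0.0016103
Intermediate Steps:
1/(g(v, -284) + 399) = 1/(222 + 399) = 1/621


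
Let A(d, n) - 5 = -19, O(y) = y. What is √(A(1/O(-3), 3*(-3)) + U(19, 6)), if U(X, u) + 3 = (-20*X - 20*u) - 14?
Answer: 3*I*√59 ≈ 23.043*I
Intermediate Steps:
U(X, u) = -17 - 20*X - 20*u (U(X, u) = -3 + ((-20*X - 20*u) - 14) = -3 + (-14 - 20*X - 20*u) = -17 - 20*X - 20*u)
A(d, n) = -14 (A(d, n) = 5 - 19 = -14)
√(A(1/O(-3), 3*(-3)) + U(19, 6)) = √(-14 + (-17 - 20*19 - 20*6)) = √(-14 + (-17 - 380 - 120)) = √(-14 - 517) = √(-531) = 3*I*√59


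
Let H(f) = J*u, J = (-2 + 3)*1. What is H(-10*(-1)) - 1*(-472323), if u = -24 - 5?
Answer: 472294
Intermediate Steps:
J = 1 (J = 1*1 = 1)
u = -29
H(f) = -29 (H(f) = 1*(-29) = -29)
H(-10*(-1)) - 1*(-472323) = -29 - 1*(-472323) = -29 + 472323 = 472294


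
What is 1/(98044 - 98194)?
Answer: -1/150 ≈ -0.0066667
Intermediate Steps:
1/(98044 - 98194) = 1/(-150) = -1/150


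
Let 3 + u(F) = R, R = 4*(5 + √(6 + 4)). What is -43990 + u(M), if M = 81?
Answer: -43973 + 4*√10 ≈ -43960.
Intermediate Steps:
R = 20 + 4*√10 (R = 4*(5 + √10) = 20 + 4*√10 ≈ 32.649)
u(F) = 17 + 4*√10 (u(F) = -3 + (20 + 4*√10) = 17 + 4*√10)
-43990 + u(M) = -43990 + (17 + 4*√10) = -43973 + 4*√10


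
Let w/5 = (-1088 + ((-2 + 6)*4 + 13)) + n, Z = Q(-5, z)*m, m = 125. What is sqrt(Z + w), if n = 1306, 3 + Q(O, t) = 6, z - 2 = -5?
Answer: sqrt(1610) ≈ 40.125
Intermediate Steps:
z = -3 (z = 2 - 5 = -3)
Q(O, t) = 3 (Q(O, t) = -3 + 6 = 3)
Z = 375 (Z = 3*125 = 375)
w = 1235 (w = 5*((-1088 + ((-2 + 6)*4 + 13)) + 1306) = 5*((-1088 + (4*4 + 13)) + 1306) = 5*((-1088 + (16 + 13)) + 1306) = 5*((-1088 + 29) + 1306) = 5*(-1059 + 1306) = 5*247 = 1235)
sqrt(Z + w) = sqrt(375 + 1235) = sqrt(1610)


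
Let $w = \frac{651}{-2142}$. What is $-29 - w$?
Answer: $- \frac{2927}{102} \approx -28.696$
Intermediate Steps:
$w = - \frac{31}{102}$ ($w = 651 \left(- \frac{1}{2142}\right) = - \frac{31}{102} \approx -0.30392$)
$-29 - w = -29 - - \frac{31}{102} = -29 + \frac{31}{102} = - \frac{2927}{102}$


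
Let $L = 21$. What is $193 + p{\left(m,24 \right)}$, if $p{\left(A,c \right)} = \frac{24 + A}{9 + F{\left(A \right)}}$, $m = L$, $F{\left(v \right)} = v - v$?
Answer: $198$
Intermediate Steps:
$F{\left(v \right)} = 0$
$m = 21$
$p{\left(A,c \right)} = \frac{8}{3} + \frac{A}{9}$ ($p{\left(A,c \right)} = \frac{24 + A}{9 + 0} = \frac{24 + A}{9} = \left(24 + A\right) \frac{1}{9} = \frac{8}{3} + \frac{A}{9}$)
$193 + p{\left(m,24 \right)} = 193 + \left(\frac{8}{3} + \frac{1}{9} \cdot 21\right) = 193 + \left(\frac{8}{3} + \frac{7}{3}\right) = 193 + 5 = 198$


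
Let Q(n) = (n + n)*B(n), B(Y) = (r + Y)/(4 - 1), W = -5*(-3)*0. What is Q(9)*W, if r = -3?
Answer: 0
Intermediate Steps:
W = 0 (W = 15*0 = 0)
B(Y) = -1 + Y/3 (B(Y) = (-3 + Y)/(4 - 1) = (-3 + Y)/3 = (-3 + Y)*(⅓) = -1 + Y/3)
Q(n) = 2*n*(-1 + n/3) (Q(n) = (n + n)*(-1 + n/3) = (2*n)*(-1 + n/3) = 2*n*(-1 + n/3))
Q(9)*W = ((⅔)*9*(-3 + 9))*0 = ((⅔)*9*6)*0 = 36*0 = 0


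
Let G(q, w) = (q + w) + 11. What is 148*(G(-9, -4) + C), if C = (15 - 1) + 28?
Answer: 5920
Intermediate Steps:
C = 42 (C = 14 + 28 = 42)
G(q, w) = 11 + q + w
148*(G(-9, -4) + C) = 148*((11 - 9 - 4) + 42) = 148*(-2 + 42) = 148*40 = 5920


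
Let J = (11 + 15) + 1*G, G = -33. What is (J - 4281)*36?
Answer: -154368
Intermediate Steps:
J = -7 (J = (11 + 15) + 1*(-33) = 26 - 33 = -7)
(J - 4281)*36 = (-7 - 4281)*36 = -4288*36 = -154368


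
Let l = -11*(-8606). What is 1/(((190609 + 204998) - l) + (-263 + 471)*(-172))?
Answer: 1/265165 ≈ 3.7712e-6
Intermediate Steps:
l = 94666
1/(((190609 + 204998) - l) + (-263 + 471)*(-172)) = 1/(((190609 + 204998) - 1*94666) + (-263 + 471)*(-172)) = 1/((395607 - 94666) + 208*(-172)) = 1/(300941 - 35776) = 1/265165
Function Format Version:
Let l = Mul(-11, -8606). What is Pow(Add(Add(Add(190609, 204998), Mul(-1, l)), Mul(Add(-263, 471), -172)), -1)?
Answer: Rational(1, 265165) ≈ 3.7712e-6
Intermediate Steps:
l = 94666
Pow(Add(Add(Add(190609, 204998), Mul(-1, l)), Mul(Add(-263, 471), -172)), -1) = Pow(Add(Add(Add(190609, 204998), Mul(-1, 94666)), Mul(Add(-263, 471), -172)), -1) = Pow(Add(Add(395607, -94666), Mul(208, -172)), -1) = Pow(Add(300941, -35776), -1) = Pow(265165, -1) = Rational(1, 265165)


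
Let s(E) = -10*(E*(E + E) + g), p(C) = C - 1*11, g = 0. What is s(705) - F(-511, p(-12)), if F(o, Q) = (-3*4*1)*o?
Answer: -9946632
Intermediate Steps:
p(C) = -11 + C (p(C) = C - 11 = -11 + C)
F(o, Q) = -12*o (F(o, Q) = (-12*1)*o = -12*o)
s(E) = -20*E² (s(E) = -10*(E*(E + E) + 0) = -10*(E*(2*E) + 0) = -10*(2*E² + 0) = -20*E²)
s(705) - F(-511, p(-12)) = -20*705² - (-12)*(-511) = -20*497025 - 1*6132 = -9940500 - 6132 = -9946632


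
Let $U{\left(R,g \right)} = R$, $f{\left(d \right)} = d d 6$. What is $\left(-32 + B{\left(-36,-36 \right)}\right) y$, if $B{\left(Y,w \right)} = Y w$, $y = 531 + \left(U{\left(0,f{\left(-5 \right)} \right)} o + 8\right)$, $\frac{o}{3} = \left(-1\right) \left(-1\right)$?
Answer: $681296$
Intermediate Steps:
$o = 3$ ($o = 3 \left(\left(-1\right) \left(-1\right)\right) = 3 \cdot 1 = 3$)
$f{\left(d \right)} = 6 d^{2}$ ($f{\left(d \right)} = d^{2} \cdot 6 = 6 d^{2}$)
$y = 539$ ($y = 531 + \left(0 \cdot 3 + 8\right) = 531 + \left(0 + 8\right) = 531 + 8 = 539$)
$\left(-32 + B{\left(-36,-36 \right)}\right) y = \left(-32 - -1296\right) 539 = \left(-32 + 1296\right) 539 = 1264 \cdot 539 = 681296$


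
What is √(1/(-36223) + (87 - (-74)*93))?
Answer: √9144064789178/36223 ≈ 83.481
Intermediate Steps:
√(1/(-36223) + (87 - (-74)*93)) = √(-1/36223 + (87 - 74*(-93))) = √(-1/36223 + (87 + 6882)) = √(-1/36223 + 6969) = √(252438086/36223) = √9144064789178/36223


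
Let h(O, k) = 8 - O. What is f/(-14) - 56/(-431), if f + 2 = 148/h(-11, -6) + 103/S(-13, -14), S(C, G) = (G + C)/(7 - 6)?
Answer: -34411/3095442 ≈ -0.011117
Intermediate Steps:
S(C, G) = C + G (S(C, G) = (C + G)/1 = (C + G)*1 = C + G)
f = 1013/513 (f = -2 + (148/(8 - 1*(-11)) + 103/(-13 - 14)) = -2 + (148/(8 + 11) + 103/(-27)) = -2 + (148/19 + 103*(-1/27)) = -2 + (148*(1/19) - 103/27) = -2 + (148/19 - 103/27) = -2 + 2039/513 = 1013/513 ≈ 1.9747)
f/(-14) - 56/(-431) = (1013/513)/(-14) - 56/(-431) = (1013/513)*(-1/14) - 56*(-1/431) = -1013/7182 + 56/431 = -34411/3095442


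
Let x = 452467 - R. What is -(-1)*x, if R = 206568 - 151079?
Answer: 396978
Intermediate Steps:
R = 55489
x = 396978 (x = 452467 - 1*55489 = 452467 - 55489 = 396978)
-(-1)*x = -(-1)*396978 = -1*(-396978) = 396978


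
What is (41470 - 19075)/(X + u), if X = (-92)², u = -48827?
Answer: -22395/40363 ≈ -0.55484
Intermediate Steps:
X = 8464
(41470 - 19075)/(X + u) = (41470 - 19075)/(8464 - 48827) = 22395/(-40363) = 22395*(-1/40363) = -22395/40363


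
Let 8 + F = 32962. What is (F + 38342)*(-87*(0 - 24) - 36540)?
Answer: -2456289792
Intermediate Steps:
F = 32954 (F = -8 + 32962 = 32954)
(F + 38342)*(-87*(0 - 24) - 36540) = (32954 + 38342)*(-87*(0 - 24) - 36540) = 71296*(-87*(-24) - 36540) = 71296*(2088 - 36540) = 71296*(-34452) = -2456289792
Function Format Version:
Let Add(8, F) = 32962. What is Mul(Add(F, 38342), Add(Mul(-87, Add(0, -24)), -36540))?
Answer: -2456289792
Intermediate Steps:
F = 32954 (F = Add(-8, 32962) = 32954)
Mul(Add(F, 38342), Add(Mul(-87, Add(0, -24)), -36540)) = Mul(Add(32954, 38342), Add(Mul(-87, Add(0, -24)), -36540)) = Mul(71296, Add(Mul(-87, -24), -36540)) = Mul(71296, Add(2088, -36540)) = Mul(71296, -34452) = -2456289792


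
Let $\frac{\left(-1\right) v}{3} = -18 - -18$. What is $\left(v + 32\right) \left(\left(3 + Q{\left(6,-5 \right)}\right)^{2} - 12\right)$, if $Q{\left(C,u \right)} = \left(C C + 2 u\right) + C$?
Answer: $38816$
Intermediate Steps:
$v = 0$ ($v = - 3 \left(-18 - -18\right) = - 3 \left(-18 + 18\right) = \left(-3\right) 0 = 0$)
$Q{\left(C,u \right)} = C + C^{2} + 2 u$ ($Q{\left(C,u \right)} = \left(C^{2} + 2 u\right) + C = C + C^{2} + 2 u$)
$\left(v + 32\right) \left(\left(3 + Q{\left(6,-5 \right)}\right)^{2} - 12\right) = \left(0 + 32\right) \left(\left(3 + \left(6 + 6^{2} + 2 \left(-5\right)\right)\right)^{2} - 12\right) = 32 \left(\left(3 + \left(6 + 36 - 10\right)\right)^{2} - 12\right) = 32 \left(\left(3 + 32\right)^{2} - 12\right) = 32 \left(35^{2} - 12\right) = 32 \left(1225 - 12\right) = 32 \cdot 1213 = 38816$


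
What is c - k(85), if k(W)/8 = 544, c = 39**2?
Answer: -2831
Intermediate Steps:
c = 1521
k(W) = 4352 (k(W) = 8*544 = 4352)
c - k(85) = 1521 - 1*4352 = 1521 - 4352 = -2831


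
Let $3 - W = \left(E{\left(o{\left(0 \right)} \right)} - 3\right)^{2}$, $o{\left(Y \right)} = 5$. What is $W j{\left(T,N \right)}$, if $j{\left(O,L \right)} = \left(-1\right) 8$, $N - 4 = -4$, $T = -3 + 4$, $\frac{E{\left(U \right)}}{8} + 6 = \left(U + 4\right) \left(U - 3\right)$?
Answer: $69168$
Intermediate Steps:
$E{\left(U \right)} = -48 + 8 \left(-3 + U\right) \left(4 + U\right)$ ($E{\left(U \right)} = -48 + 8 \left(U + 4\right) \left(U - 3\right) = -48 + 8 \left(4 + U\right) \left(-3 + U\right) = -48 + 8 \left(-3 + U\right) \left(4 + U\right)$)
$T = 1$
$N = 0$ ($N = 4 - 4 = 0$)
$W = -8646$ ($W = 3 - \left(\left(-144 + 8 \cdot 5 + 8 \cdot 5^{2}\right) - 3\right)^{2} = 3 - \left(\left(-144 + 40 + 8 \cdot 25\right) - 3\right)^{2} = 3 - \left(\left(-144 + 40 + 200\right) - 3\right)^{2} = 3 - \left(96 - 3\right)^{2} = 3 - 93^{2} = 3 - 8649 = -8646$)
$j{\left(O,L \right)} = -8$
$W j{\left(T,N \right)} = \left(-8646\right) \left(-8\right) = 69168$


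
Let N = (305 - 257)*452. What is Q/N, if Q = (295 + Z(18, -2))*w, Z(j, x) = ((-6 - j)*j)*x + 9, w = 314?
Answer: 11461/678 ≈ 16.904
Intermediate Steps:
Z(j, x) = 9 + j*x*(-6 - j) (Z(j, x) = (j*(-6 - j))*x + 9 = j*x*(-6 - j) + 9 = 9 + j*x*(-6 - j))
Q = 366752 (Q = (295 + (9 - 1*(-2)*18² - 6*18*(-2)))*314 = (295 + (9 - 1*(-2)*324 + 216))*314 = (295 + (9 + 648 + 216))*314 = (295 + 873)*314 = 1168*314 = 366752)
N = 21696 (N = 48*452 = 21696)
Q/N = 366752/21696 = 366752*(1/21696) = 11461/678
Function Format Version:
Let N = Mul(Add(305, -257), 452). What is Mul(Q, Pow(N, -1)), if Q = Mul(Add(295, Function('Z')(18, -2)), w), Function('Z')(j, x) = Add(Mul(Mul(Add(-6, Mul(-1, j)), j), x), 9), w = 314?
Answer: Rational(11461, 678) ≈ 16.904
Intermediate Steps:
Function('Z')(j, x) = Add(9, Mul(j, x, Add(-6, Mul(-1, j)))) (Function('Z')(j, x) = Add(Mul(Mul(j, Add(-6, Mul(-1, j))), x), 9) = Add(Mul(j, x, Add(-6, Mul(-1, j))), 9) = Add(9, Mul(j, x, Add(-6, Mul(-1, j)))))
Q = 366752 (Q = Mul(Add(295, Add(9, Mul(-1, -2, Pow(18, 2)), Mul(-6, 18, -2))), 314) = Mul(Add(295, Add(9, Mul(-1, -2, 324), 216)), 314) = Mul(Add(295, Add(9, 648, 216)), 314) = Mul(Add(295, 873), 314) = Mul(1168, 314) = 366752)
N = 21696 (N = Mul(48, 452) = 21696)
Mul(Q, Pow(N, -1)) = Mul(366752, Pow(21696, -1)) = Mul(366752, Rational(1, 21696)) = Rational(11461, 678)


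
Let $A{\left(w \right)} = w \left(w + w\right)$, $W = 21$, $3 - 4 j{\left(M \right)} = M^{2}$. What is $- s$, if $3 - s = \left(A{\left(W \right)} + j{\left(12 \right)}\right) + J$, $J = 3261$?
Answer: $\frac{16419}{4} \approx 4104.8$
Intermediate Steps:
$j{\left(M \right)} = \frac{3}{4} - \frac{M^{2}}{4}$
$A{\left(w \right)} = 2 w^{2}$ ($A{\left(w \right)} = w 2 w = 2 w^{2}$)
$s = - \frac{16419}{4}$ ($s = 3 - \left(\left(2 \cdot 21^{2} + \left(\frac{3}{4} - \frac{12^{2}}{4}\right)\right) + 3261\right) = 3 - \left(\left(2 \cdot 441 + \left(\frac{3}{4} - 36\right)\right) + 3261\right) = 3 - \left(\left(882 + \left(\frac{3}{4} - 36\right)\right) + 3261\right) = 3 - \left(\left(882 - \frac{141}{4}\right) + 3261\right) = 3 - \left(\frac{3387}{4} + 3261\right) = 3 - \frac{16431}{4} = - \frac{16419}{4} \approx -4104.8$)
$- s = \left(-1\right) \left(- \frac{16419}{4}\right) = \frac{16419}{4}$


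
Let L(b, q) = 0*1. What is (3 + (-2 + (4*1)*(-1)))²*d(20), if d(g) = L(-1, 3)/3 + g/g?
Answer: 9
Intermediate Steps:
L(b, q) = 0
d(g) = 1 (d(g) = 0/3 + g/g = 0*(⅓) + 1 = 0 + 1 = 1)
(3 + (-2 + (4*1)*(-1)))²*d(20) = (3 + (-2 + (4*1)*(-1)))²*1 = (3 + (-2 + 4*(-1)))²*1 = (3 + (-2 - 4))²*1 = (3 - 6)²*1 = (-3)²*1 = 9*1 = 9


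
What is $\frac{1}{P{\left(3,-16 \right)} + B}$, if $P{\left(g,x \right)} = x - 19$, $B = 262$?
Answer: $\frac{1}{227} \approx 0.0044053$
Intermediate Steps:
$P{\left(g,x \right)} = -19 + x$
$\frac{1}{P{\left(3,-16 \right)} + B} = \frac{1}{\left(-19 - 16\right) + 262} = \frac{1}{-35 + 262} = \frac{1}{227}$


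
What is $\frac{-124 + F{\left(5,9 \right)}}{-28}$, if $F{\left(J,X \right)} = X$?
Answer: $\frac{115}{28} \approx 4.1071$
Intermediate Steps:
$\frac{-124 + F{\left(5,9 \right)}}{-28} = \frac{-124 + 9}{-28} = \left(- \frac{1}{28}\right) \left(-115\right) = \frac{115}{28}$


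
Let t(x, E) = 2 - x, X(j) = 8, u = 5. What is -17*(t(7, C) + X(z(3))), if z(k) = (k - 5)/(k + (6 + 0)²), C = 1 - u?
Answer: -51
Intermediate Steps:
C = -4 (C = 1 - 1*5 = 1 - 5 = -4)
z(k) = (-5 + k)/(36 + k) (z(k) = (-5 + k)/(k + 6²) = (-5 + k)/(k + 36) = (-5 + k)/(36 + k))
-17*(t(7, C) + X(z(3))) = -17*((2 - 1*7) + 8) = -17*((2 - 7) + 8) = -17*(-5 + 8) = -17*3 = -51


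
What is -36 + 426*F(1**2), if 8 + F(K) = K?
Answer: -3018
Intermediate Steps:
F(K) = -8 + K
-36 + 426*F(1**2) = -36 + 426*(-8 + 1**2) = -36 + 426*(-8 + 1) = -36 + 426*(-7) = -36 - 2982 = -3018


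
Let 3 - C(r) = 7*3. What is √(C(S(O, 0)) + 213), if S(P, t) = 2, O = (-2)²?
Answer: √195 ≈ 13.964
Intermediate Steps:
O = 4
C(r) = -18 (C(r) = 3 - 7*3 = 3 - 1*21 = 3 - 21 = -18)
√(C(S(O, 0)) + 213) = √(-18 + 213) = √195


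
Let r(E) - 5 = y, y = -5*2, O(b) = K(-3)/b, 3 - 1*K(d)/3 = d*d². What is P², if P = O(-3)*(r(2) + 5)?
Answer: 0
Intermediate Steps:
K(d) = 9 - 3*d³ (K(d) = 9 - 3*d*d² = 9 - 3*d³)
O(b) = 90/b (O(b) = (9 - 3*(-3)³)/b = (9 - 3*(-27))/b = (9 + 81)/b = 90/b)
y = -10
r(E) = -5 (r(E) = 5 - 10 = -5)
P = 0 (P = (90/(-3))*(-5 + 5) = (90*(-⅓))*0 = -30*0 = 0)
P² = 0² = 0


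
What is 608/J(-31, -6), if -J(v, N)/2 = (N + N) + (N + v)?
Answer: 304/49 ≈ 6.2041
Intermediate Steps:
J(v, N) = -6*N - 2*v (J(v, N) = -2*((N + N) + (N + v)) = -2*(2*N + (N + v)) = -2*(v + 3*N) = -6*N - 2*v)
608/J(-31, -6) = 608/(-6*(-6) - 2*(-31)) = 608/(36 + 62) = 608/98 = 608*(1/98) = 304/49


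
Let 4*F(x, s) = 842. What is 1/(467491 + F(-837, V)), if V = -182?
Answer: 2/935403 ≈ 2.1381e-6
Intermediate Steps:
F(x, s) = 421/2 (F(x, s) = (¼)*842 = 421/2)
1/(467491 + F(-837, V)) = 1/(467491 + 421/2) = 1/(935403/2) = 2/935403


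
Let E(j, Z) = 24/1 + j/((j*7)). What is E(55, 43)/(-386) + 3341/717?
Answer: 8906209/1937334 ≈ 4.5971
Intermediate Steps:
E(j, Z) = 169/7 (E(j, Z) = 24*1 + j/((7*j)) = 24 + j*(1/(7*j)) = 24 + 1/7 = 169/7)
E(55, 43)/(-386) + 3341/717 = (169/7)/(-386) + 3341/717 = (169/7)*(-1/386) + 3341*(1/717) = -169/2702 + 3341/717 = 8906209/1937334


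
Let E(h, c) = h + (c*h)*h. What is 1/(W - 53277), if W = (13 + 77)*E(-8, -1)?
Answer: -1/59757 ≈ -1.6734e-5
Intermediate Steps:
E(h, c) = h + c*h²
W = -6480 (W = (13 + 77)*(-8*(1 - 1*(-8))) = 90*(-8*(1 + 8)) = 90*(-8*9) = 90*(-72) = -6480)
1/(W - 53277) = 1/(-6480 - 53277) = 1/(-59757) = -1/59757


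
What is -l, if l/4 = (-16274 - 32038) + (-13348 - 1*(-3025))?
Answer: 234540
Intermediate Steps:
l = -234540 (l = 4*((-16274 - 32038) + (-13348 - 1*(-3025))) = 4*(-48312 + (-13348 + 3025)) = 4*(-48312 - 10323) = 4*(-58635) = -234540)
-l = -1*(-234540) = 234540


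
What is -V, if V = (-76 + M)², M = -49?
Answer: -15625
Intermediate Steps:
V = 15625 (V = (-76 - 49)² = (-125)² = 15625)
-V = -1*15625 = -15625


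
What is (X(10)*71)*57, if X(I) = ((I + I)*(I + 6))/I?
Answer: 129504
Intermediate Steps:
X(I) = 12 + 2*I (X(I) = ((2*I)*(6 + I))/I = (2*I*(6 + I))/I = 12 + 2*I)
(X(10)*71)*57 = ((12 + 2*10)*71)*57 = ((12 + 20)*71)*57 = (32*71)*57 = 2272*57 = 129504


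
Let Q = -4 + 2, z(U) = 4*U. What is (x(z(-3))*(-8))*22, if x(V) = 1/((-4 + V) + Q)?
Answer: 88/9 ≈ 9.7778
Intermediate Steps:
Q = -2
x(V) = 1/(-6 + V) (x(V) = 1/((-4 + V) - 2) = 1/(-6 + V))
(x(z(-3))*(-8))*22 = (-8/(-6 + 4*(-3)))*22 = (-8/(-6 - 12))*22 = (-8/(-18))*22 = -1/18*(-8)*22 = (4/9)*22 = 88/9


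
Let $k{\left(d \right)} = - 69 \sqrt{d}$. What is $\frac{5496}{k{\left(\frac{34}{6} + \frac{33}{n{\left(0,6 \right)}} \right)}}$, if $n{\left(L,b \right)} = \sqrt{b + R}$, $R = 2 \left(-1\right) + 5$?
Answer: $- \frac{916 \sqrt{6}}{115} \approx -19.511$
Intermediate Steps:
$R = 3$ ($R = -2 + 5 = 3$)
$n{\left(L,b \right)} = \sqrt{3 + b}$ ($n{\left(L,b \right)} = \sqrt{b + 3} = \sqrt{3 + b}$)
$\frac{5496}{k{\left(\frac{34}{6} + \frac{33}{n{\left(0,6 \right)}} \right)}} = \frac{5496}{\left(-69\right) \sqrt{\frac{34}{6} + \frac{33}{\sqrt{3 + 6}}}} = \frac{5496}{\left(-69\right) \sqrt{34 \cdot \frac{1}{6} + \frac{33}{\sqrt{9}}}} = \frac{5496}{\left(-69\right) \sqrt{\frac{17}{3} + \frac{33}{3}}} = \frac{5496}{\left(-69\right) \sqrt{\frac{17}{3} + 33 \cdot \frac{1}{3}}} = \frac{5496}{\left(-69\right) \sqrt{\frac{17}{3} + 11}} = \frac{5496}{\left(-69\right) \sqrt{\frac{50}{3}}} = \frac{5496}{\left(-69\right) \frac{5 \sqrt{6}}{3}} = \frac{5496}{\left(-115\right) \sqrt{6}} = 5496 \left(- \frac{\sqrt{6}}{690}\right) = - \frac{916 \sqrt{6}}{115}$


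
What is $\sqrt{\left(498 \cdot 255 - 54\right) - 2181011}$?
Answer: $5 i \sqrt{82163} \approx 1433.2 i$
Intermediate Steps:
$\sqrt{\left(498 \cdot 255 - 54\right) - 2181011} = \sqrt{\left(126990 - 54\right) - 2181011} = \sqrt{126936 - 2181011} = \sqrt{-2054075} = 5 i \sqrt{82163}$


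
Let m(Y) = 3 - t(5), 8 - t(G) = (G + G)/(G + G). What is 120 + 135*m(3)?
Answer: -420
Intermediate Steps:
t(G) = 7 (t(G) = 8 - (G + G)/(G + G) = 8 - 2*G/(2*G) = 8 - 2*G*1/(2*G) = 8 - 1*1 = 8 - 1 = 7)
m(Y) = -4 (m(Y) = 3 - 1*7 = 3 - 7 = -4)
120 + 135*m(3) = 120 + 135*(-4) = 120 - 540 = -420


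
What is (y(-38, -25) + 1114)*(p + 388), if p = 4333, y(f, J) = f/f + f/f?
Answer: 5268636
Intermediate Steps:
y(f, J) = 2 (y(f, J) = 1 + 1 = 2)
(y(-38, -25) + 1114)*(p + 388) = (2 + 1114)*(4333 + 388) = 1116*4721 = 5268636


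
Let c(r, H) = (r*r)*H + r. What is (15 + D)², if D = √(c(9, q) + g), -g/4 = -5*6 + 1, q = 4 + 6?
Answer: (15 + √935)² ≈ 2077.3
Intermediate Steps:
q = 10
c(r, H) = r + H*r² (c(r, H) = r²*H + r = H*r² + r = r + H*r²)
g = 116 (g = -4*(-5*6 + 1) = -4*(-30 + 1) = -4*(-29) = 116)
D = √935 (D = √(9*(1 + 10*9) + 116) = √(9*(1 + 90) + 116) = √(9*91 + 116) = √(819 + 116) = √935 ≈ 30.578)
(15 + D)² = (15 + √935)²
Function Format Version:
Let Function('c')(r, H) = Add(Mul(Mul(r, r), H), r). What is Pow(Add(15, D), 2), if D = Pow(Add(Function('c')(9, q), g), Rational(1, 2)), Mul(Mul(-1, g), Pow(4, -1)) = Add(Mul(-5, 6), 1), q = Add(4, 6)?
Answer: Pow(Add(15, Pow(935, Rational(1, 2))), 2) ≈ 2077.3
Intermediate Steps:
q = 10
Function('c')(r, H) = Add(r, Mul(H, Pow(r, 2))) (Function('c')(r, H) = Add(Mul(Pow(r, 2), H), r) = Add(Mul(H, Pow(r, 2)), r) = Add(r, Mul(H, Pow(r, 2))))
g = 116 (g = Mul(-4, Add(Mul(-5, 6), 1)) = Mul(-4, Add(-30, 1)) = Mul(-4, -29) = 116)
D = Pow(935, Rational(1, 2)) (D = Pow(Add(Mul(9, Add(1, Mul(10, 9))), 116), Rational(1, 2)) = Pow(Add(Mul(9, Add(1, 90)), 116), Rational(1, 2)) = Pow(Add(Mul(9, 91), 116), Rational(1, 2)) = Pow(Add(819, 116), Rational(1, 2)) = Pow(935, Rational(1, 2)) ≈ 30.578)
Pow(Add(15, D), 2) = Pow(Add(15, Pow(935, Rational(1, 2))), 2)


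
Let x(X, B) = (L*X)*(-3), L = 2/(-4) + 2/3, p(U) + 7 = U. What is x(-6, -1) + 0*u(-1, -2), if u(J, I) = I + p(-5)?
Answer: 3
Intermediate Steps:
p(U) = -7 + U
L = ⅙ (L = 2*(-¼) + 2*(⅓) = -½ + ⅔ = ⅙ ≈ 0.16667)
x(X, B) = -X/2 (x(X, B) = (X/6)*(-3) = -X/2)
u(J, I) = -12 + I (u(J, I) = I + (-7 - 5) = I - 12 = -12 + I)
x(-6, -1) + 0*u(-1, -2) = -½*(-6) + 0*(-12 - 2) = 3 + 0*(-14) = 3 + 0 = 3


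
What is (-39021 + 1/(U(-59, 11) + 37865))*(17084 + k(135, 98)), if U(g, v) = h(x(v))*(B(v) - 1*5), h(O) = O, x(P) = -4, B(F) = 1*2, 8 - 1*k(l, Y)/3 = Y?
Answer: -3550152195232/5411 ≈ -6.5610e+8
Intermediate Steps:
k(l, Y) = 24 - 3*Y
B(F) = 2
U(g, v) = 12 (U(g, v) = -4*(2 - 1*5) = -4*(2 - 5) = -4*(-3) = 12)
(-39021 + 1/(U(-59, 11) + 37865))*(17084 + k(135, 98)) = (-39021 + 1/(12 + 37865))*(17084 + (24 - 3*98)) = (-39021 + 1/37877)*(17084 + (24 - 294)) = (-39021 + 1/37877)*(17084 - 270) = -1477998416/37877*16814 = -3550152195232/5411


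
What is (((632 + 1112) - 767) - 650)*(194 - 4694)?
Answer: -1471500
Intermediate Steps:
(((632 + 1112) - 767) - 650)*(194 - 4694) = ((1744 - 767) - 650)*(-4500) = (977 - 650)*(-4500) = 327*(-4500) = -1471500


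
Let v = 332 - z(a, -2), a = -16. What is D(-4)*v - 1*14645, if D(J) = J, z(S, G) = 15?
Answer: -15913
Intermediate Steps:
v = 317 (v = 332 - 1*15 = 332 - 15 = 317)
D(-4)*v - 1*14645 = -4*317 - 1*14645 = -1268 - 14645 = -15913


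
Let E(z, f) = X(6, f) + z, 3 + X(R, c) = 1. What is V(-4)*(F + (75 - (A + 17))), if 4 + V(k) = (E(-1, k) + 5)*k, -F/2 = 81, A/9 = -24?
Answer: -1344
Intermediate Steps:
A = -216 (A = 9*(-24) = -216)
F = -162 (F = -2*81 = -162)
X(R, c) = -2 (X(R, c) = -3 + 1 = -2)
E(z, f) = -2 + z
V(k) = -4 + 2*k (V(k) = -4 + ((-2 - 1) + 5)*k = -4 + (-3 + 5)*k = -4 + 2*k)
V(-4)*(F + (75 - (A + 17))) = (-4 + 2*(-4))*(-162 + (75 - (-216 + 17))) = (-4 - 8)*(-162 + (75 - 1*(-199))) = -12*(-162 + (75 + 199)) = -12*(-162 + 274) = -12*112 = -1344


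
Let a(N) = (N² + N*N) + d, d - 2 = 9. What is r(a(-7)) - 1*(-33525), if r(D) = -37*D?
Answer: 29492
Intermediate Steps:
d = 11 (d = 2 + 9 = 11)
a(N) = 11 + 2*N² (a(N) = (N² + N*N) + 11 = (N² + N²) + 11 = 2*N² + 11 = 11 + 2*N²)
r(a(-7)) - 1*(-33525) = -37*(11 + 2*(-7)²) - 1*(-33525) = -37*(11 + 2*49) + 33525 = -37*(11 + 98) + 33525 = -37*109 + 33525 = -4033 + 33525 = 29492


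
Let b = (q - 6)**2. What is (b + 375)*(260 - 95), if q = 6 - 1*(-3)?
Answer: 63360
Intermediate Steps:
q = 9 (q = 6 + 3 = 9)
b = 9 (b = (9 - 6)**2 = 3**2 = 9)
(b + 375)*(260 - 95) = (9 + 375)*(260 - 95) = 384*165 = 63360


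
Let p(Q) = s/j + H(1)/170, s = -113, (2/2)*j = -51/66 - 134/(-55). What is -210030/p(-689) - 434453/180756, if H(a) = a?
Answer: 1180147760045399/381922425252 ≈ 3090.0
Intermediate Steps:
j = 183/110 (j = -51/66 - 134/(-55) = -51*1/66 - 134*(-1/55) = -17/22 + 134/55 = 183/110 ≈ 1.6636)
p(Q) = -2112917/31110 (p(Q) = -113/183/110 + 1/170 = -113*110/183 + 1*(1/170) = -12430/183 + 1/170 = -2112917/31110)
-210030/p(-689) - 434453/180756 = -210030/(-2112917/31110) - 434453/180756 = -210030*(-31110/2112917) - 434453*1/180756 = 6534033300/2112917 - 434453/180756 = 1180147760045399/381922425252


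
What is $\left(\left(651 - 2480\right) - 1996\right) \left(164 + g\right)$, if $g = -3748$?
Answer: $13708800$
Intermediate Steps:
$\left(\left(651 - 2480\right) - 1996\right) \left(164 + g\right) = \left(\left(651 - 2480\right) - 1996\right) \left(164 - 3748\right) = \left(\left(651 - 2480\right) - 1996\right) \left(-3584\right) = \left(-1829 - 1996\right) \left(-3584\right) = \left(-3825\right) \left(-3584\right) = 13708800$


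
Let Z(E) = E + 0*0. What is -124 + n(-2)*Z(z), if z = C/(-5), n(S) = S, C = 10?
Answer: -120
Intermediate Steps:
z = -2 (z = 10/(-5) = 10*(-⅕) = -2)
Z(E) = E (Z(E) = E + 0 = E)
-124 + n(-2)*Z(z) = -124 - 2*(-2) = -124 + 4 = -120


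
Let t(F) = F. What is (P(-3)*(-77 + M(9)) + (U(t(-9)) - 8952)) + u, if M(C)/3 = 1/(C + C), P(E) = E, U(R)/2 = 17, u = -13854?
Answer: -45083/2 ≈ -22542.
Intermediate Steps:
U(R) = 34 (U(R) = 2*17 = 34)
M(C) = 3/(2*C) (M(C) = 3/(C + C) = 3/((2*C)) = 3*(1/(2*C)) = 3/(2*C))
(P(-3)*(-77 + M(9)) + (U(t(-9)) - 8952)) + u = (-3*(-77 + (3/2)/9) + (34 - 8952)) - 13854 = (-3*(-77 + (3/2)*(1/9)) - 8918) - 13854 = (-3*(-77 + 1/6) - 8918) - 13854 = (-3*(-461/6) - 8918) - 13854 = (461/2 - 8918) - 13854 = -17375/2 - 13854 = -45083/2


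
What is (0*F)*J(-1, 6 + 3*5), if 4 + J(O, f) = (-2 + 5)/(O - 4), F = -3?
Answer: 0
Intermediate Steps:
J(O, f) = -4 + 3/(-4 + O) (J(O, f) = -4 + (-2 + 5)/(O - 4) = -4 + 3/(-4 + O))
(0*F)*J(-1, 6 + 3*5) = (0*(-3))*((19 - 4*(-1))/(-4 - 1)) = 0*((19 + 4)/(-5)) = 0*(-⅕*23) = 0*(-23/5) = 0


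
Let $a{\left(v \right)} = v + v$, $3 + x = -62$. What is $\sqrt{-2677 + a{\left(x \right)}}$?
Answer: $i \sqrt{2807} \approx 52.981 i$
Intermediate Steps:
$x = -65$ ($x = -3 - 62 = -65$)
$a{\left(v \right)} = 2 v$
$\sqrt{-2677 + a{\left(x \right)}} = \sqrt{-2677 + 2 \left(-65\right)} = \sqrt{-2677 - 130} = \sqrt{-2807} = i \sqrt{2807}$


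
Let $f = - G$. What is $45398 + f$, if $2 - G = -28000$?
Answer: $17396$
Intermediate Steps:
$G = 28002$ ($G = 2 - -28000 = 2 + 28000 = 28002$)
$f = -28002$ ($f = \left(-1\right) 28002 = -28002$)
$45398 + f = 45398 - 28002 = 17396$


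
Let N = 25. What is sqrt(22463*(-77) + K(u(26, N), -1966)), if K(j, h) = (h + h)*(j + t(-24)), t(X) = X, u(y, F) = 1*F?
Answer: I*sqrt(1733583) ≈ 1316.7*I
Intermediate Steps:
u(y, F) = F
K(j, h) = 2*h*(-24 + j) (K(j, h) = (h + h)*(j - 24) = (2*h)*(-24 + j) = 2*h*(-24 + j))
sqrt(22463*(-77) + K(u(26, N), -1966)) = sqrt(22463*(-77) + 2*(-1966)*(-24 + 25)) = sqrt(-1729651 + 2*(-1966)*1) = sqrt(-1729651 - 3932) = sqrt(-1733583) = I*sqrt(1733583)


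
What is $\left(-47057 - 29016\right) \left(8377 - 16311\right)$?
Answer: $603563182$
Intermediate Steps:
$\left(-47057 - 29016\right) \left(8377 - 16311\right) = - 76073 \left(8377 + \left(-17531 + 1220\right)\right) = - 76073 \left(8377 - 16311\right) = \left(-76073\right) \left(-7934\right) = 603563182$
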